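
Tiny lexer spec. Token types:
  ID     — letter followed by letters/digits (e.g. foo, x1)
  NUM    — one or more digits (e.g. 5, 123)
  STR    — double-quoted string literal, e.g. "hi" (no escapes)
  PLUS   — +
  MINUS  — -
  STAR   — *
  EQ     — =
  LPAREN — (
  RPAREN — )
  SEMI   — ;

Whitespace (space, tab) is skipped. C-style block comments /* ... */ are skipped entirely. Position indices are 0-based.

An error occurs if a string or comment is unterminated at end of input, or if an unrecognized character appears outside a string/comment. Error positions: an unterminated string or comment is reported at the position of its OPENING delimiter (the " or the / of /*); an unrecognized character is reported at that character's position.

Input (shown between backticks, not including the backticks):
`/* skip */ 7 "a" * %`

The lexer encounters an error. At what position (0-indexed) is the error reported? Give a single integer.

Answer: 19

Derivation:
pos=0: enter COMMENT mode (saw '/*')
exit COMMENT mode (now at pos=10)
pos=11: emit NUM '7' (now at pos=12)
pos=13: enter STRING mode
pos=13: emit STR "a" (now at pos=16)
pos=17: emit STAR '*'
pos=19: ERROR — unrecognized char '%'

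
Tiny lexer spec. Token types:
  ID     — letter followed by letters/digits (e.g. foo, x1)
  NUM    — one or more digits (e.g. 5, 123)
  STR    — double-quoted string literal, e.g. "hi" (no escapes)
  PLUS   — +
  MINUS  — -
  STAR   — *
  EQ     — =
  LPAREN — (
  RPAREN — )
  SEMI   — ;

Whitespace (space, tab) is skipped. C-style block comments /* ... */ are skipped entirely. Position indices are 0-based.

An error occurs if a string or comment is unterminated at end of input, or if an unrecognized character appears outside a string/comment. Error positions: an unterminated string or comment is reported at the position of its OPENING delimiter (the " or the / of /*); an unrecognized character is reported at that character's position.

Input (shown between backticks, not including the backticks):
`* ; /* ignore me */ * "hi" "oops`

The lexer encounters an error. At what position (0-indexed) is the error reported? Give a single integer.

Answer: 27

Derivation:
pos=0: emit STAR '*'
pos=2: emit SEMI ';'
pos=4: enter COMMENT mode (saw '/*')
exit COMMENT mode (now at pos=19)
pos=20: emit STAR '*'
pos=22: enter STRING mode
pos=22: emit STR "hi" (now at pos=26)
pos=27: enter STRING mode
pos=27: ERROR — unterminated string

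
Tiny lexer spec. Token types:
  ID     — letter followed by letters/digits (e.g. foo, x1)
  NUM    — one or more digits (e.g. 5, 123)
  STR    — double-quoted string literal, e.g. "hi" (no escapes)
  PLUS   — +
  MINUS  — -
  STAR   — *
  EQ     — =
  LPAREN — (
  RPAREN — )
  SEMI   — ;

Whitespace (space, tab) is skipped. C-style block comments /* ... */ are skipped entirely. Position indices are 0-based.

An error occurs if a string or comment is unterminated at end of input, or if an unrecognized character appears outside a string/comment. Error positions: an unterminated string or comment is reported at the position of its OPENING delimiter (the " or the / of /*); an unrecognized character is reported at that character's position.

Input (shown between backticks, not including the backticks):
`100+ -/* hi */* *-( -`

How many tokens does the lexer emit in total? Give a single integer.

pos=0: emit NUM '100' (now at pos=3)
pos=3: emit PLUS '+'
pos=5: emit MINUS '-'
pos=6: enter COMMENT mode (saw '/*')
exit COMMENT mode (now at pos=14)
pos=14: emit STAR '*'
pos=16: emit STAR '*'
pos=17: emit MINUS '-'
pos=18: emit LPAREN '('
pos=20: emit MINUS '-'
DONE. 8 tokens: [NUM, PLUS, MINUS, STAR, STAR, MINUS, LPAREN, MINUS]

Answer: 8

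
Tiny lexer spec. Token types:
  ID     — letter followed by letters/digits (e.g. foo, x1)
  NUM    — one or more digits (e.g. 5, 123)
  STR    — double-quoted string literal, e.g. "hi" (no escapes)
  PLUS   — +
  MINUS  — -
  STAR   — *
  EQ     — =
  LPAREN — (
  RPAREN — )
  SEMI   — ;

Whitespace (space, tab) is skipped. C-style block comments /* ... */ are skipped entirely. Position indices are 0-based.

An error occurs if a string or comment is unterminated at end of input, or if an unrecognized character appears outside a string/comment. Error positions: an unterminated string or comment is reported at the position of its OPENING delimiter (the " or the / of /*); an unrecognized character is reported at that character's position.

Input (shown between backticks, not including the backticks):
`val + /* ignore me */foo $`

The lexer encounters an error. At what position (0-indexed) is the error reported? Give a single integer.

pos=0: emit ID 'val' (now at pos=3)
pos=4: emit PLUS '+'
pos=6: enter COMMENT mode (saw '/*')
exit COMMENT mode (now at pos=21)
pos=21: emit ID 'foo' (now at pos=24)
pos=25: ERROR — unrecognized char '$'

Answer: 25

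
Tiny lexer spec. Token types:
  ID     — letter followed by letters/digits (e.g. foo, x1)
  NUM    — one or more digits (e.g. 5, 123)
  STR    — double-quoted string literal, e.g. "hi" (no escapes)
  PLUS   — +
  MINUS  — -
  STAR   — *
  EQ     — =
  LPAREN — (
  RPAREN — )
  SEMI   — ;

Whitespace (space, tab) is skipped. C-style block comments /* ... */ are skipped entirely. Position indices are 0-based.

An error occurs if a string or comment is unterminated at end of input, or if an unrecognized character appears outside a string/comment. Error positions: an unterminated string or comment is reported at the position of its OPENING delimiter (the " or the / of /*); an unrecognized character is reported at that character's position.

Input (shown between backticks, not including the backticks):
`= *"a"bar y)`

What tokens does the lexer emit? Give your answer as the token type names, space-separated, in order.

pos=0: emit EQ '='
pos=2: emit STAR '*'
pos=3: enter STRING mode
pos=3: emit STR "a" (now at pos=6)
pos=6: emit ID 'bar' (now at pos=9)
pos=10: emit ID 'y' (now at pos=11)
pos=11: emit RPAREN ')'
DONE. 6 tokens: [EQ, STAR, STR, ID, ID, RPAREN]

Answer: EQ STAR STR ID ID RPAREN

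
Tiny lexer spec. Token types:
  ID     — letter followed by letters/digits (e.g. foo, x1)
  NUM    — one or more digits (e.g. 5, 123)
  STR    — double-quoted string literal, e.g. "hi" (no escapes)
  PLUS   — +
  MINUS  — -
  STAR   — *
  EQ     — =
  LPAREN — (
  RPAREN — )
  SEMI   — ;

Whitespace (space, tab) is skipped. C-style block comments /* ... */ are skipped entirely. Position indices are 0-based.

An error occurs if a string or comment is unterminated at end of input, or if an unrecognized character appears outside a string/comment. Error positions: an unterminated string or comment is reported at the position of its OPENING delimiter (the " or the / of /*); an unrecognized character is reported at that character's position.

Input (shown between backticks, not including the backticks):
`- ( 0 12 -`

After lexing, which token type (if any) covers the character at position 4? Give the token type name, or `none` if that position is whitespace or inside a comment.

Answer: NUM

Derivation:
pos=0: emit MINUS '-'
pos=2: emit LPAREN '('
pos=4: emit NUM '0' (now at pos=5)
pos=6: emit NUM '12' (now at pos=8)
pos=9: emit MINUS '-'
DONE. 5 tokens: [MINUS, LPAREN, NUM, NUM, MINUS]
Position 4: char is '0' -> NUM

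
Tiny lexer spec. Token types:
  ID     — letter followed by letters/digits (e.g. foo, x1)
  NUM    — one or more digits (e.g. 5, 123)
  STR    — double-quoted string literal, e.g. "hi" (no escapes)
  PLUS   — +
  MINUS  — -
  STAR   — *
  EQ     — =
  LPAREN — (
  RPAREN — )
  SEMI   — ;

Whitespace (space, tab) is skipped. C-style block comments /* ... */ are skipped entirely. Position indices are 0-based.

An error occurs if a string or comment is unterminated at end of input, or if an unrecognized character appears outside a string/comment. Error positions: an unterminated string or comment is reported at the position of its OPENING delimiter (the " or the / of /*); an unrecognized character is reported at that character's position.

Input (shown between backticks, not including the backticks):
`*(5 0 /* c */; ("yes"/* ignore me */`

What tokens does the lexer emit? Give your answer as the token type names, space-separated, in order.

pos=0: emit STAR '*'
pos=1: emit LPAREN '('
pos=2: emit NUM '5' (now at pos=3)
pos=4: emit NUM '0' (now at pos=5)
pos=6: enter COMMENT mode (saw '/*')
exit COMMENT mode (now at pos=13)
pos=13: emit SEMI ';'
pos=15: emit LPAREN '('
pos=16: enter STRING mode
pos=16: emit STR "yes" (now at pos=21)
pos=21: enter COMMENT mode (saw '/*')
exit COMMENT mode (now at pos=36)
DONE. 7 tokens: [STAR, LPAREN, NUM, NUM, SEMI, LPAREN, STR]

Answer: STAR LPAREN NUM NUM SEMI LPAREN STR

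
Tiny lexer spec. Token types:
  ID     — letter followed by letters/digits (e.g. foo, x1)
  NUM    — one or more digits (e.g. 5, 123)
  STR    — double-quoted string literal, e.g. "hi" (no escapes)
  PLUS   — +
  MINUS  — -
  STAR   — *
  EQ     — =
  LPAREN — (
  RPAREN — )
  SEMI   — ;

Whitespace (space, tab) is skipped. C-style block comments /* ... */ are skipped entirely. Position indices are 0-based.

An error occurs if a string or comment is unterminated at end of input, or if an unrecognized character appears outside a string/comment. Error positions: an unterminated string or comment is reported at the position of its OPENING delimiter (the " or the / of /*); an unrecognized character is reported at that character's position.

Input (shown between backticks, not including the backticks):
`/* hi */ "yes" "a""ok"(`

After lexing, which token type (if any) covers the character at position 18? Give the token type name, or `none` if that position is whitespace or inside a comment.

Answer: STR

Derivation:
pos=0: enter COMMENT mode (saw '/*')
exit COMMENT mode (now at pos=8)
pos=9: enter STRING mode
pos=9: emit STR "yes" (now at pos=14)
pos=15: enter STRING mode
pos=15: emit STR "a" (now at pos=18)
pos=18: enter STRING mode
pos=18: emit STR "ok" (now at pos=22)
pos=22: emit LPAREN '('
DONE. 4 tokens: [STR, STR, STR, LPAREN]
Position 18: char is '"' -> STR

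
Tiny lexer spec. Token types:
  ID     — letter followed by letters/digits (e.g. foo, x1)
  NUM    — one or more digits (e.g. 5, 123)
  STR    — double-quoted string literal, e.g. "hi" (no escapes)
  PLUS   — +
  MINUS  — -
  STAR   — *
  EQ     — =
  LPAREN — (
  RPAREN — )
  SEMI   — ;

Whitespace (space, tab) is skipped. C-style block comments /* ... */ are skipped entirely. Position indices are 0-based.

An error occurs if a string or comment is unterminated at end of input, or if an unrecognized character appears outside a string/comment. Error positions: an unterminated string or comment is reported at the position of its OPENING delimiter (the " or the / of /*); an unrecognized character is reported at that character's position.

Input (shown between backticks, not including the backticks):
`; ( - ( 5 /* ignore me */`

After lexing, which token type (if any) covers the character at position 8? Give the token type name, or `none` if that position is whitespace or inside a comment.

Answer: NUM

Derivation:
pos=0: emit SEMI ';'
pos=2: emit LPAREN '('
pos=4: emit MINUS '-'
pos=6: emit LPAREN '('
pos=8: emit NUM '5' (now at pos=9)
pos=10: enter COMMENT mode (saw '/*')
exit COMMENT mode (now at pos=25)
DONE. 5 tokens: [SEMI, LPAREN, MINUS, LPAREN, NUM]
Position 8: char is '5' -> NUM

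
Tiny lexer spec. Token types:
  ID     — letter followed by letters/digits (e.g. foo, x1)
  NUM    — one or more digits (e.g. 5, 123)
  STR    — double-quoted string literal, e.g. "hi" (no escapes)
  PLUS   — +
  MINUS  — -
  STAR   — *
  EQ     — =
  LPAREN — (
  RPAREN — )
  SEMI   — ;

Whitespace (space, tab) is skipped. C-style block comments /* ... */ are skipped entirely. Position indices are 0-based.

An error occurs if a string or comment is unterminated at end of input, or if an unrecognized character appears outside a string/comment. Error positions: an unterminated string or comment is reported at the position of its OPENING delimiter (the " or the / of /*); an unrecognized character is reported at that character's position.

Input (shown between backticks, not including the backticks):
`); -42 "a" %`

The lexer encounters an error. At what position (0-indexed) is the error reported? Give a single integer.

Answer: 11

Derivation:
pos=0: emit RPAREN ')'
pos=1: emit SEMI ';'
pos=3: emit MINUS '-'
pos=4: emit NUM '42' (now at pos=6)
pos=7: enter STRING mode
pos=7: emit STR "a" (now at pos=10)
pos=11: ERROR — unrecognized char '%'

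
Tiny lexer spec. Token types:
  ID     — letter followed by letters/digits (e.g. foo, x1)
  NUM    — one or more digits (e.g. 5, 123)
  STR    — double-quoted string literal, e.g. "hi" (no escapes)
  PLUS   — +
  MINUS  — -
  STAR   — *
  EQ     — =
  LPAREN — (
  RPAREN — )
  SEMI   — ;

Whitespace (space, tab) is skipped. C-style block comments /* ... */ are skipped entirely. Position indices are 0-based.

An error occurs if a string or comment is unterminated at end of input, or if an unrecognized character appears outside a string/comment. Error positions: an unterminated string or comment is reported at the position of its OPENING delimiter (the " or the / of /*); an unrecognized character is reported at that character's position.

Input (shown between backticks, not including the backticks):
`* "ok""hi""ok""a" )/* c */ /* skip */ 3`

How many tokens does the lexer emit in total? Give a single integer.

pos=0: emit STAR '*'
pos=2: enter STRING mode
pos=2: emit STR "ok" (now at pos=6)
pos=6: enter STRING mode
pos=6: emit STR "hi" (now at pos=10)
pos=10: enter STRING mode
pos=10: emit STR "ok" (now at pos=14)
pos=14: enter STRING mode
pos=14: emit STR "a" (now at pos=17)
pos=18: emit RPAREN ')'
pos=19: enter COMMENT mode (saw '/*')
exit COMMENT mode (now at pos=26)
pos=27: enter COMMENT mode (saw '/*')
exit COMMENT mode (now at pos=37)
pos=38: emit NUM '3' (now at pos=39)
DONE. 7 tokens: [STAR, STR, STR, STR, STR, RPAREN, NUM]

Answer: 7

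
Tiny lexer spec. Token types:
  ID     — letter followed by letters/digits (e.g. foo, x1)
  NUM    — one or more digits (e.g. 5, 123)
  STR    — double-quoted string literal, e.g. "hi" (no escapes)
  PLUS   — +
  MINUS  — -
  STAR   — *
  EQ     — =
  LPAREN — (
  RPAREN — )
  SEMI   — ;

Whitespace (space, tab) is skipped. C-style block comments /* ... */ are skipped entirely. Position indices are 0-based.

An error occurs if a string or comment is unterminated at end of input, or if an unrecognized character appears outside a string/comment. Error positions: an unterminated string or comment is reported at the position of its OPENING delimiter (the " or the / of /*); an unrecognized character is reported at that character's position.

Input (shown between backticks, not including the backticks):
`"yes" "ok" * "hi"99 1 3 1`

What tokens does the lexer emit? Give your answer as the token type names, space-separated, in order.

Answer: STR STR STAR STR NUM NUM NUM NUM

Derivation:
pos=0: enter STRING mode
pos=0: emit STR "yes" (now at pos=5)
pos=6: enter STRING mode
pos=6: emit STR "ok" (now at pos=10)
pos=11: emit STAR '*'
pos=13: enter STRING mode
pos=13: emit STR "hi" (now at pos=17)
pos=17: emit NUM '99' (now at pos=19)
pos=20: emit NUM '1' (now at pos=21)
pos=22: emit NUM '3' (now at pos=23)
pos=24: emit NUM '1' (now at pos=25)
DONE. 8 tokens: [STR, STR, STAR, STR, NUM, NUM, NUM, NUM]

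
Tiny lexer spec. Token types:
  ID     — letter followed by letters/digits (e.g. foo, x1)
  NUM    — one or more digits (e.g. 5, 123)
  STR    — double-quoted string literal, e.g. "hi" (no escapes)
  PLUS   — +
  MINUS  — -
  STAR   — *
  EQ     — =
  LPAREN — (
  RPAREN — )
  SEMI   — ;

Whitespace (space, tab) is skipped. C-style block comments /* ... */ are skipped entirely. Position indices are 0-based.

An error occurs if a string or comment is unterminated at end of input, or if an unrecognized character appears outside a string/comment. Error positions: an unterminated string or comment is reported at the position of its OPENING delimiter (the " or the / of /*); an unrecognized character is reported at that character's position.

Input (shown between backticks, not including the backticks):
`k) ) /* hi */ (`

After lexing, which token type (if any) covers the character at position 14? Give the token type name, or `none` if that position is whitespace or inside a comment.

pos=0: emit ID 'k' (now at pos=1)
pos=1: emit RPAREN ')'
pos=3: emit RPAREN ')'
pos=5: enter COMMENT mode (saw '/*')
exit COMMENT mode (now at pos=13)
pos=14: emit LPAREN '('
DONE. 4 tokens: [ID, RPAREN, RPAREN, LPAREN]
Position 14: char is '(' -> LPAREN

Answer: LPAREN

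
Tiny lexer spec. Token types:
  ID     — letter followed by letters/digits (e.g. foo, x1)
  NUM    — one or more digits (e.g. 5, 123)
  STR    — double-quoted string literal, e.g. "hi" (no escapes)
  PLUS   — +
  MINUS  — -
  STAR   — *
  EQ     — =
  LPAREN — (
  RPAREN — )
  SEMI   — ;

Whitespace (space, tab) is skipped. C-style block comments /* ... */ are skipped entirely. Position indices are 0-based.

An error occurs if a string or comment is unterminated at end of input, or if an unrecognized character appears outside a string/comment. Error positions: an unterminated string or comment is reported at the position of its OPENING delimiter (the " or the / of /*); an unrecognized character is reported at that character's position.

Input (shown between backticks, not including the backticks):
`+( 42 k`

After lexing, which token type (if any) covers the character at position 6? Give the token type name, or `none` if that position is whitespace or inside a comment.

pos=0: emit PLUS '+'
pos=1: emit LPAREN '('
pos=3: emit NUM '42' (now at pos=5)
pos=6: emit ID 'k' (now at pos=7)
DONE. 4 tokens: [PLUS, LPAREN, NUM, ID]
Position 6: char is 'k' -> ID

Answer: ID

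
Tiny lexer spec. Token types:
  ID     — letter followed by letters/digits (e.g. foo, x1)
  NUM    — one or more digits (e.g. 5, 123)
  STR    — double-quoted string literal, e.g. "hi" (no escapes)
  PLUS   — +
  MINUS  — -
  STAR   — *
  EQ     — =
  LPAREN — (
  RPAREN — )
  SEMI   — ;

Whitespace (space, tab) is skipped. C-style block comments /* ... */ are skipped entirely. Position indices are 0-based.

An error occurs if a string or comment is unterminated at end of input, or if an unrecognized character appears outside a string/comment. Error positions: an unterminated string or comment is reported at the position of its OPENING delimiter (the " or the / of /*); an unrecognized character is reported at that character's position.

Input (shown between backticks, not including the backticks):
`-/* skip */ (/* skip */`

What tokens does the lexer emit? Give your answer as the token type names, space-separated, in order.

Answer: MINUS LPAREN

Derivation:
pos=0: emit MINUS '-'
pos=1: enter COMMENT mode (saw '/*')
exit COMMENT mode (now at pos=11)
pos=12: emit LPAREN '('
pos=13: enter COMMENT mode (saw '/*')
exit COMMENT mode (now at pos=23)
DONE. 2 tokens: [MINUS, LPAREN]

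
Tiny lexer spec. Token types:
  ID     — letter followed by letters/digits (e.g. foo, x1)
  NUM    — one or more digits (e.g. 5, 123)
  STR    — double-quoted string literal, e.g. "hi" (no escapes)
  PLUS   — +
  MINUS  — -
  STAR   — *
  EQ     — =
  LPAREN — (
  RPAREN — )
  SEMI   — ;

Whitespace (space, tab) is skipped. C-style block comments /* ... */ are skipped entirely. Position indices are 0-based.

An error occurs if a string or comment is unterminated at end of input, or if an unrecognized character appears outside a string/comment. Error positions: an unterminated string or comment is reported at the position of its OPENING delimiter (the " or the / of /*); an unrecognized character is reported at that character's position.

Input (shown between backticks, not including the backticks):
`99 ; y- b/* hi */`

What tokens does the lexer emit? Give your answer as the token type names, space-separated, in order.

pos=0: emit NUM '99' (now at pos=2)
pos=3: emit SEMI ';'
pos=5: emit ID 'y' (now at pos=6)
pos=6: emit MINUS '-'
pos=8: emit ID 'b' (now at pos=9)
pos=9: enter COMMENT mode (saw '/*')
exit COMMENT mode (now at pos=17)
DONE. 5 tokens: [NUM, SEMI, ID, MINUS, ID]

Answer: NUM SEMI ID MINUS ID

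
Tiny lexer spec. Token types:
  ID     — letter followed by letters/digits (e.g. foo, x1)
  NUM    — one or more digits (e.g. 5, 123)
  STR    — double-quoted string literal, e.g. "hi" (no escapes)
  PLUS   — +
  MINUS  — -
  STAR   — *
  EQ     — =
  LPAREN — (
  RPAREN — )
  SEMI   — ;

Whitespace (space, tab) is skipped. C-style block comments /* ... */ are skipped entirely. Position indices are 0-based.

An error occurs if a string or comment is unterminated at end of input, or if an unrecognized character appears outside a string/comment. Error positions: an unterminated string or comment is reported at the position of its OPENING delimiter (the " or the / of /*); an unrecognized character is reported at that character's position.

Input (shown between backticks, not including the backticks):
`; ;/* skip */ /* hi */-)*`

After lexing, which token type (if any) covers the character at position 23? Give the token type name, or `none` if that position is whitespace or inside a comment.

pos=0: emit SEMI ';'
pos=2: emit SEMI ';'
pos=3: enter COMMENT mode (saw '/*')
exit COMMENT mode (now at pos=13)
pos=14: enter COMMENT mode (saw '/*')
exit COMMENT mode (now at pos=22)
pos=22: emit MINUS '-'
pos=23: emit RPAREN ')'
pos=24: emit STAR '*'
DONE. 5 tokens: [SEMI, SEMI, MINUS, RPAREN, STAR]
Position 23: char is ')' -> RPAREN

Answer: RPAREN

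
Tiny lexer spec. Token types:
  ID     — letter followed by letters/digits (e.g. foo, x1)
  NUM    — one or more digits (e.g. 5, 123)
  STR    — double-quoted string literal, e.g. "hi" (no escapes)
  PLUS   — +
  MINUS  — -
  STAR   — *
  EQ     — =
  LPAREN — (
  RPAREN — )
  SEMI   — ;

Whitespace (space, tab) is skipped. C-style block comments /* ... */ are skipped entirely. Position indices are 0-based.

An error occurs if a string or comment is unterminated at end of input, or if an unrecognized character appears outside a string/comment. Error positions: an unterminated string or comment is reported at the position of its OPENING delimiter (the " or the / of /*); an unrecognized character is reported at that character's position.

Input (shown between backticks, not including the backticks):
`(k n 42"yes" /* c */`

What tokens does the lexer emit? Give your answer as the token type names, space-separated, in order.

pos=0: emit LPAREN '('
pos=1: emit ID 'k' (now at pos=2)
pos=3: emit ID 'n' (now at pos=4)
pos=5: emit NUM '42' (now at pos=7)
pos=7: enter STRING mode
pos=7: emit STR "yes" (now at pos=12)
pos=13: enter COMMENT mode (saw '/*')
exit COMMENT mode (now at pos=20)
DONE. 5 tokens: [LPAREN, ID, ID, NUM, STR]

Answer: LPAREN ID ID NUM STR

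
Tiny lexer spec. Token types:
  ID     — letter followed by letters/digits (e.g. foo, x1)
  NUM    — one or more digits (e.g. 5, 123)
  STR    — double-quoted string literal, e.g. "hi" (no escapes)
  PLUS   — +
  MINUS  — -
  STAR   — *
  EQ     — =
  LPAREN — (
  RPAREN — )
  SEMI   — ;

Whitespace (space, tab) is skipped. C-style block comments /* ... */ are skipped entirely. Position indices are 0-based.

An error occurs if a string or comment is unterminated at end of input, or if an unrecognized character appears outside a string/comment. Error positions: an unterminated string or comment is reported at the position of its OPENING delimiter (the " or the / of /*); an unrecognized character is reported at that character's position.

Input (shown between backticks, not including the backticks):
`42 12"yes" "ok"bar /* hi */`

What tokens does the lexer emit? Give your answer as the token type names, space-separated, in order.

Answer: NUM NUM STR STR ID

Derivation:
pos=0: emit NUM '42' (now at pos=2)
pos=3: emit NUM '12' (now at pos=5)
pos=5: enter STRING mode
pos=5: emit STR "yes" (now at pos=10)
pos=11: enter STRING mode
pos=11: emit STR "ok" (now at pos=15)
pos=15: emit ID 'bar' (now at pos=18)
pos=19: enter COMMENT mode (saw '/*')
exit COMMENT mode (now at pos=27)
DONE. 5 tokens: [NUM, NUM, STR, STR, ID]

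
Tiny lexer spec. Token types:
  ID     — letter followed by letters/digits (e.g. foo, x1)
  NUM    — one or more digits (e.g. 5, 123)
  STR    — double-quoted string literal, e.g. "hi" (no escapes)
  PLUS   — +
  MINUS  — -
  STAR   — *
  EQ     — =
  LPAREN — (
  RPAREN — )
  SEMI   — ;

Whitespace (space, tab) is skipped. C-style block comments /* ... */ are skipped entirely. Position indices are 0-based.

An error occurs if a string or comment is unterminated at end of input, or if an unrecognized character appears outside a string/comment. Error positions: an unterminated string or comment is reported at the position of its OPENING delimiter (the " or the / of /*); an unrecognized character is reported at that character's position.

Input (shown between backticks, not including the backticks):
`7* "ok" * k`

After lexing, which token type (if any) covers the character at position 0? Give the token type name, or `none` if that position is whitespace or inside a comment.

pos=0: emit NUM '7' (now at pos=1)
pos=1: emit STAR '*'
pos=3: enter STRING mode
pos=3: emit STR "ok" (now at pos=7)
pos=8: emit STAR '*'
pos=10: emit ID 'k' (now at pos=11)
DONE. 5 tokens: [NUM, STAR, STR, STAR, ID]
Position 0: char is '7' -> NUM

Answer: NUM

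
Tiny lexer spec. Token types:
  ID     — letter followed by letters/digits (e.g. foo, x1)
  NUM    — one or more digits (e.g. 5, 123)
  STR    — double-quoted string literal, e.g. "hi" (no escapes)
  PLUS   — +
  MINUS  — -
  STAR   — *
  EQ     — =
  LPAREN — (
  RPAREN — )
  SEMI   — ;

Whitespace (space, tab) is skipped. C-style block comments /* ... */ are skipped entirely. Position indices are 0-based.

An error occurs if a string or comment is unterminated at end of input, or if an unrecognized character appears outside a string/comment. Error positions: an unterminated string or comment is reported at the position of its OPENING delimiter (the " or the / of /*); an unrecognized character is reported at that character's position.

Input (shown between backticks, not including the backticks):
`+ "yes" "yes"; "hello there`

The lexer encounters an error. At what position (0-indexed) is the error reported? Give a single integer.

Answer: 15

Derivation:
pos=0: emit PLUS '+'
pos=2: enter STRING mode
pos=2: emit STR "yes" (now at pos=7)
pos=8: enter STRING mode
pos=8: emit STR "yes" (now at pos=13)
pos=13: emit SEMI ';'
pos=15: enter STRING mode
pos=15: ERROR — unterminated string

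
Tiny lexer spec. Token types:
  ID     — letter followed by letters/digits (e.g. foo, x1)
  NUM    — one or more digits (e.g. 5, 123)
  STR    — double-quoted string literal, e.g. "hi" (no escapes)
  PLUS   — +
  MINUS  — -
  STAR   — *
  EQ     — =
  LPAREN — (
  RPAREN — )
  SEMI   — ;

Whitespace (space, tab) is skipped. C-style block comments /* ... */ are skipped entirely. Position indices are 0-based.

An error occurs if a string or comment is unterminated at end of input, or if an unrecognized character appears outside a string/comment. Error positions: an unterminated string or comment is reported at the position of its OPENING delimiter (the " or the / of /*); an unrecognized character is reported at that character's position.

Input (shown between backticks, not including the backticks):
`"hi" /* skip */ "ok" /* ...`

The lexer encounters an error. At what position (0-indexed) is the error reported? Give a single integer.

pos=0: enter STRING mode
pos=0: emit STR "hi" (now at pos=4)
pos=5: enter COMMENT mode (saw '/*')
exit COMMENT mode (now at pos=15)
pos=16: enter STRING mode
pos=16: emit STR "ok" (now at pos=20)
pos=21: enter COMMENT mode (saw '/*')
pos=21: ERROR — unterminated comment (reached EOF)

Answer: 21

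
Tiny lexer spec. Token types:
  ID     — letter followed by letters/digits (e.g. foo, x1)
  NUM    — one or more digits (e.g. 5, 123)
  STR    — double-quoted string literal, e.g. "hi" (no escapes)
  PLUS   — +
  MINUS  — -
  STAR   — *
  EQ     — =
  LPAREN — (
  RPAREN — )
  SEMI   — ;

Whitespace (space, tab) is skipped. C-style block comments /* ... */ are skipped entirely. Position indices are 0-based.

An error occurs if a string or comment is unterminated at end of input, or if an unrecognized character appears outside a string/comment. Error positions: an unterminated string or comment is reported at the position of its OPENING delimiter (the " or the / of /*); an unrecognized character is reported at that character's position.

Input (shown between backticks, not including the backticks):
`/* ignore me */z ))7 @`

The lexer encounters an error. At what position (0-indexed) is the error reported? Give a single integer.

Answer: 21

Derivation:
pos=0: enter COMMENT mode (saw '/*')
exit COMMENT mode (now at pos=15)
pos=15: emit ID 'z' (now at pos=16)
pos=17: emit RPAREN ')'
pos=18: emit RPAREN ')'
pos=19: emit NUM '7' (now at pos=20)
pos=21: ERROR — unrecognized char '@'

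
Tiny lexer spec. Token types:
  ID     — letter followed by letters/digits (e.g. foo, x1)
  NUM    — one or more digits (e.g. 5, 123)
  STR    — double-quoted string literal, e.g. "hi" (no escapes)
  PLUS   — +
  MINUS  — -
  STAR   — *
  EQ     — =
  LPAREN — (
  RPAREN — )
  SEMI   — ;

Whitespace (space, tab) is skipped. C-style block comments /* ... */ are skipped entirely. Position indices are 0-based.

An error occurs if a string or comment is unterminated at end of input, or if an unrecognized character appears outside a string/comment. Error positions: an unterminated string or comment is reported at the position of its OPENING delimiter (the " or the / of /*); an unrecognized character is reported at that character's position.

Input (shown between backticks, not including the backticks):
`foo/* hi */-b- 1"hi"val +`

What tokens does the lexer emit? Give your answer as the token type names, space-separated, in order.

Answer: ID MINUS ID MINUS NUM STR ID PLUS

Derivation:
pos=0: emit ID 'foo' (now at pos=3)
pos=3: enter COMMENT mode (saw '/*')
exit COMMENT mode (now at pos=11)
pos=11: emit MINUS '-'
pos=12: emit ID 'b' (now at pos=13)
pos=13: emit MINUS '-'
pos=15: emit NUM '1' (now at pos=16)
pos=16: enter STRING mode
pos=16: emit STR "hi" (now at pos=20)
pos=20: emit ID 'val' (now at pos=23)
pos=24: emit PLUS '+'
DONE. 8 tokens: [ID, MINUS, ID, MINUS, NUM, STR, ID, PLUS]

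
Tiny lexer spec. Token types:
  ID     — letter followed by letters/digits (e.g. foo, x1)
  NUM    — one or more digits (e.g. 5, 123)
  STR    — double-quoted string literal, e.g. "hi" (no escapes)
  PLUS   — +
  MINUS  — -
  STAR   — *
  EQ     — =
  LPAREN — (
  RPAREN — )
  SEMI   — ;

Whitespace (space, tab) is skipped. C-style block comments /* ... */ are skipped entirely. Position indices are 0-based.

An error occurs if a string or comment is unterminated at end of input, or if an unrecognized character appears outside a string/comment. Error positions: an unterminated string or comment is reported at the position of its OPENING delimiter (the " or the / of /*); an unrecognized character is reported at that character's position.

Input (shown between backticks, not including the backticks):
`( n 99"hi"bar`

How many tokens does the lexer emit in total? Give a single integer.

Answer: 5

Derivation:
pos=0: emit LPAREN '('
pos=2: emit ID 'n' (now at pos=3)
pos=4: emit NUM '99' (now at pos=6)
pos=6: enter STRING mode
pos=6: emit STR "hi" (now at pos=10)
pos=10: emit ID 'bar' (now at pos=13)
DONE. 5 tokens: [LPAREN, ID, NUM, STR, ID]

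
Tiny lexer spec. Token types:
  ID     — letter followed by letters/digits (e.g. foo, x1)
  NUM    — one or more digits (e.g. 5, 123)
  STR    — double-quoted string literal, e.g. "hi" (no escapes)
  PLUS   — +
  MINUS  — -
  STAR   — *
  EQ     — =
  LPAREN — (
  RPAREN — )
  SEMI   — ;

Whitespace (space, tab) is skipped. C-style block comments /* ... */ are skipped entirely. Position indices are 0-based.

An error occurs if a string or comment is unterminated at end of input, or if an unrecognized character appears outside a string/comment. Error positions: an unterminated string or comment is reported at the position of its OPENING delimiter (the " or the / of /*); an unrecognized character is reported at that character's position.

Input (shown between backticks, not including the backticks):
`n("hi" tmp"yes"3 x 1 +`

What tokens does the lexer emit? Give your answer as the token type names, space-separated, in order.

pos=0: emit ID 'n' (now at pos=1)
pos=1: emit LPAREN '('
pos=2: enter STRING mode
pos=2: emit STR "hi" (now at pos=6)
pos=7: emit ID 'tmp' (now at pos=10)
pos=10: enter STRING mode
pos=10: emit STR "yes" (now at pos=15)
pos=15: emit NUM '3' (now at pos=16)
pos=17: emit ID 'x' (now at pos=18)
pos=19: emit NUM '1' (now at pos=20)
pos=21: emit PLUS '+'
DONE. 9 tokens: [ID, LPAREN, STR, ID, STR, NUM, ID, NUM, PLUS]

Answer: ID LPAREN STR ID STR NUM ID NUM PLUS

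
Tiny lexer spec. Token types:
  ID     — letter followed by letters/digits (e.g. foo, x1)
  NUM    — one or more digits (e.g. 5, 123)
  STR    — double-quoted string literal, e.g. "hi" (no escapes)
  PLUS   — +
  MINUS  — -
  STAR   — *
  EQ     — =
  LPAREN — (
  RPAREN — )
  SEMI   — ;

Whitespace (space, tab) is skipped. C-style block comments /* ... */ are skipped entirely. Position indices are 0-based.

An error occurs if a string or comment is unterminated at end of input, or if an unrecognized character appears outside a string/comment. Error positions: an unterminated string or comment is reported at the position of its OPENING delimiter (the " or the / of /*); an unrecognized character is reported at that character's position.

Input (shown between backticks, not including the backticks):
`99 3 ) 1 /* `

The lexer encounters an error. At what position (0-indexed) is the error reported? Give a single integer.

Answer: 9

Derivation:
pos=0: emit NUM '99' (now at pos=2)
pos=3: emit NUM '3' (now at pos=4)
pos=5: emit RPAREN ')'
pos=7: emit NUM '1' (now at pos=8)
pos=9: enter COMMENT mode (saw '/*')
pos=9: ERROR — unterminated comment (reached EOF)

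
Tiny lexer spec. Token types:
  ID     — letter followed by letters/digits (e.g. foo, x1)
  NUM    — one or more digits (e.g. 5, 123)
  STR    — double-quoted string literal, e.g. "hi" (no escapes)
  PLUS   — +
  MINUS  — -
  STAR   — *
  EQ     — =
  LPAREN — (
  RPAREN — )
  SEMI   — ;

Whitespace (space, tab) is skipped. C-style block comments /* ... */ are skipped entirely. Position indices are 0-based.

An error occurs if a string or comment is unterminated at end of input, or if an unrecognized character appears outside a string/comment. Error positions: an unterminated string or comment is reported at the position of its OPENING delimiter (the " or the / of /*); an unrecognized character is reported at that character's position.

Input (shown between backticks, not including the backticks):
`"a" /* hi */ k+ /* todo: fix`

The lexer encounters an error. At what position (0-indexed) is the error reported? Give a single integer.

Answer: 16

Derivation:
pos=0: enter STRING mode
pos=0: emit STR "a" (now at pos=3)
pos=4: enter COMMENT mode (saw '/*')
exit COMMENT mode (now at pos=12)
pos=13: emit ID 'k' (now at pos=14)
pos=14: emit PLUS '+'
pos=16: enter COMMENT mode (saw '/*')
pos=16: ERROR — unterminated comment (reached EOF)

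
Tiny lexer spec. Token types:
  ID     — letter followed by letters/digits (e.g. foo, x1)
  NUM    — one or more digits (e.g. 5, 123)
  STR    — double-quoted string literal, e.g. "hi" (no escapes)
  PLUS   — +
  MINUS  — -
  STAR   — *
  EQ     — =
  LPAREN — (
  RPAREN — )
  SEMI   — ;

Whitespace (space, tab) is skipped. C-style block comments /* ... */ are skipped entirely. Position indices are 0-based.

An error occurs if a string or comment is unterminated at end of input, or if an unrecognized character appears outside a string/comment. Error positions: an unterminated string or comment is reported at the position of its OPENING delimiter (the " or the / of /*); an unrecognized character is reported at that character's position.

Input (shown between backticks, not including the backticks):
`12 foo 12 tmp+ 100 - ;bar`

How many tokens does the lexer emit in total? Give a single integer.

Answer: 9

Derivation:
pos=0: emit NUM '12' (now at pos=2)
pos=3: emit ID 'foo' (now at pos=6)
pos=7: emit NUM '12' (now at pos=9)
pos=10: emit ID 'tmp' (now at pos=13)
pos=13: emit PLUS '+'
pos=15: emit NUM '100' (now at pos=18)
pos=19: emit MINUS '-'
pos=21: emit SEMI ';'
pos=22: emit ID 'bar' (now at pos=25)
DONE. 9 tokens: [NUM, ID, NUM, ID, PLUS, NUM, MINUS, SEMI, ID]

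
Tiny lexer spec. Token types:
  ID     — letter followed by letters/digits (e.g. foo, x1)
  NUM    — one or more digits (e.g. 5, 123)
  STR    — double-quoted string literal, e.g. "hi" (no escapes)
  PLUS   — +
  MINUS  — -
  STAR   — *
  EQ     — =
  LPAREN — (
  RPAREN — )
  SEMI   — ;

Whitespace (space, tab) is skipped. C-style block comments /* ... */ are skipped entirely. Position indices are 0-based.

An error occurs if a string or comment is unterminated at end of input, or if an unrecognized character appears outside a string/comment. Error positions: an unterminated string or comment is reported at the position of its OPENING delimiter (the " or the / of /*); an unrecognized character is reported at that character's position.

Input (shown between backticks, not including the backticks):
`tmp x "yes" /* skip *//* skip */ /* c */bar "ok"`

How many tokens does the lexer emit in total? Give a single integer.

Answer: 5

Derivation:
pos=0: emit ID 'tmp' (now at pos=3)
pos=4: emit ID 'x' (now at pos=5)
pos=6: enter STRING mode
pos=6: emit STR "yes" (now at pos=11)
pos=12: enter COMMENT mode (saw '/*')
exit COMMENT mode (now at pos=22)
pos=22: enter COMMENT mode (saw '/*')
exit COMMENT mode (now at pos=32)
pos=33: enter COMMENT mode (saw '/*')
exit COMMENT mode (now at pos=40)
pos=40: emit ID 'bar' (now at pos=43)
pos=44: enter STRING mode
pos=44: emit STR "ok" (now at pos=48)
DONE. 5 tokens: [ID, ID, STR, ID, STR]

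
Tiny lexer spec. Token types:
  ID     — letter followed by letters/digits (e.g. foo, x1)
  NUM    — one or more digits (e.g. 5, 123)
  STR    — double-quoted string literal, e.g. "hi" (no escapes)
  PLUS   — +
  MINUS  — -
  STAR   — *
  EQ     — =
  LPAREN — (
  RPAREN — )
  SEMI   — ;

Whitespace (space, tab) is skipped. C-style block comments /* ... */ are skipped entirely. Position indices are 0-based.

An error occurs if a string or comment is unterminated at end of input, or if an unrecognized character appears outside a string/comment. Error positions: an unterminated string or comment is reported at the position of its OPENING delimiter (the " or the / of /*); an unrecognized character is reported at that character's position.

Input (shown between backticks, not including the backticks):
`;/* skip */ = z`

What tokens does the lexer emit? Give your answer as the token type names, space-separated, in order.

Answer: SEMI EQ ID

Derivation:
pos=0: emit SEMI ';'
pos=1: enter COMMENT mode (saw '/*')
exit COMMENT mode (now at pos=11)
pos=12: emit EQ '='
pos=14: emit ID 'z' (now at pos=15)
DONE. 3 tokens: [SEMI, EQ, ID]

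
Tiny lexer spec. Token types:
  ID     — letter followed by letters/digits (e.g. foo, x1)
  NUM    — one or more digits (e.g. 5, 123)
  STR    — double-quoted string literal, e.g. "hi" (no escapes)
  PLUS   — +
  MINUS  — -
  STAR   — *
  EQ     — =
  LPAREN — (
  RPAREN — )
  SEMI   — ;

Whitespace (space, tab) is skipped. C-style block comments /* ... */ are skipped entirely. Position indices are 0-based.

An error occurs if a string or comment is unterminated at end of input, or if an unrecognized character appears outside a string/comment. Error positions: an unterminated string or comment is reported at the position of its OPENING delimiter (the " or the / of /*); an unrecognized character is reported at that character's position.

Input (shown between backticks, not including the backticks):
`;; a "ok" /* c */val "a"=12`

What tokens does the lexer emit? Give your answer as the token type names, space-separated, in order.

Answer: SEMI SEMI ID STR ID STR EQ NUM

Derivation:
pos=0: emit SEMI ';'
pos=1: emit SEMI ';'
pos=3: emit ID 'a' (now at pos=4)
pos=5: enter STRING mode
pos=5: emit STR "ok" (now at pos=9)
pos=10: enter COMMENT mode (saw '/*')
exit COMMENT mode (now at pos=17)
pos=17: emit ID 'val' (now at pos=20)
pos=21: enter STRING mode
pos=21: emit STR "a" (now at pos=24)
pos=24: emit EQ '='
pos=25: emit NUM '12' (now at pos=27)
DONE. 8 tokens: [SEMI, SEMI, ID, STR, ID, STR, EQ, NUM]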